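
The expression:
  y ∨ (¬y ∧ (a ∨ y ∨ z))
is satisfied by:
  {a: True, y: True, z: True}
  {a: True, y: True, z: False}
  {a: True, z: True, y: False}
  {a: True, z: False, y: False}
  {y: True, z: True, a: False}
  {y: True, z: False, a: False}
  {z: True, y: False, a: False}


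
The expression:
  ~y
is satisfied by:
  {y: False}


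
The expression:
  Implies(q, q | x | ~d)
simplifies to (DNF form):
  True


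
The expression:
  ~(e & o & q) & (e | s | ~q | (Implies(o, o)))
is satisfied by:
  {o: False, e: False, q: False}
  {q: True, o: False, e: False}
  {e: True, o: False, q: False}
  {q: True, e: True, o: False}
  {o: True, q: False, e: False}
  {q: True, o: True, e: False}
  {e: True, o: True, q: False}


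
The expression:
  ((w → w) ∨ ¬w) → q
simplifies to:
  q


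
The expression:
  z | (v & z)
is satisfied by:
  {z: True}


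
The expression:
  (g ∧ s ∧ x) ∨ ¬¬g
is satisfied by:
  {g: True}


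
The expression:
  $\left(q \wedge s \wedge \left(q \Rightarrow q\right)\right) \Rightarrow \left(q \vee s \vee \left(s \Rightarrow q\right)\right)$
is always true.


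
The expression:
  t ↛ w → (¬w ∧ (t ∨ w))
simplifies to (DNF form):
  True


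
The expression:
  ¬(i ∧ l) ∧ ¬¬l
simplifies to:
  l ∧ ¬i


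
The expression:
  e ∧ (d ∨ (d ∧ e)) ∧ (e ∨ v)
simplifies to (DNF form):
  d ∧ e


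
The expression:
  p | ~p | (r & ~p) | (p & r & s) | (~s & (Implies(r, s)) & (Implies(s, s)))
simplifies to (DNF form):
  True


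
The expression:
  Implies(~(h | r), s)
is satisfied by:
  {r: True, h: True, s: True}
  {r: True, h: True, s: False}
  {r: True, s: True, h: False}
  {r: True, s: False, h: False}
  {h: True, s: True, r: False}
  {h: True, s: False, r: False}
  {s: True, h: False, r: False}


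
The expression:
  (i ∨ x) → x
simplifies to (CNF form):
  x ∨ ¬i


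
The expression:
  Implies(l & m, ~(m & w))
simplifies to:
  ~l | ~m | ~w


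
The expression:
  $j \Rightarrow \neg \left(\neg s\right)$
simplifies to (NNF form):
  $s \vee \neg j$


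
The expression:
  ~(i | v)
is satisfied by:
  {v: False, i: False}


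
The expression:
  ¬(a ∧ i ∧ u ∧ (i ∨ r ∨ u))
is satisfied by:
  {u: False, a: False, i: False}
  {i: True, u: False, a: False}
  {a: True, u: False, i: False}
  {i: True, a: True, u: False}
  {u: True, i: False, a: False}
  {i: True, u: True, a: False}
  {a: True, u: True, i: False}


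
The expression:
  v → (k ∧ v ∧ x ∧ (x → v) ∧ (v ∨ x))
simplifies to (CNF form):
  (k ∨ ¬v) ∧ (x ∨ ¬v)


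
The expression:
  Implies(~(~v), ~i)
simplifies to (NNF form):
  ~i | ~v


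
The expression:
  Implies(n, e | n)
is always true.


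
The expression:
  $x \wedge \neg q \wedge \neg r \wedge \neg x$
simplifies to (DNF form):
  $\text{False}$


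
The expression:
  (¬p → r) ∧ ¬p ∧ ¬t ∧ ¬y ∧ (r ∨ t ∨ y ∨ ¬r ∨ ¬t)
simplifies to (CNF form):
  r ∧ ¬p ∧ ¬t ∧ ¬y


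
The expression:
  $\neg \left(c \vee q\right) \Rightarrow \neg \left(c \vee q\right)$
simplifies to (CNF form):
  $\text{True}$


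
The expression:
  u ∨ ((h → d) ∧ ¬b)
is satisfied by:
  {d: True, u: True, h: False, b: False}
  {u: True, d: False, h: False, b: False}
  {d: True, u: True, h: True, b: False}
  {u: True, h: True, d: False, b: False}
  {b: True, u: True, d: True, h: False}
  {b: True, u: True, d: False, h: False}
  {b: True, d: True, u: True, h: True}
  {b: True, u: True, h: True, d: False}
  {d: True, b: False, h: False, u: False}
  {b: False, h: False, u: False, d: False}
  {d: True, h: True, b: False, u: False}


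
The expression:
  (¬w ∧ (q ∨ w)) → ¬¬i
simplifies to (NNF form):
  i ∨ w ∨ ¬q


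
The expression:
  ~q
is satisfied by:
  {q: False}


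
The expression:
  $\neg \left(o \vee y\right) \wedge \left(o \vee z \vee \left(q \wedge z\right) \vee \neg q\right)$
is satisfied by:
  {z: True, y: False, o: False, q: False}
  {z: False, y: False, o: False, q: False}
  {z: True, q: True, y: False, o: False}


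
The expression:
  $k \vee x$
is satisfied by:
  {x: True, k: True}
  {x: True, k: False}
  {k: True, x: False}


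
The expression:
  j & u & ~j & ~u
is never true.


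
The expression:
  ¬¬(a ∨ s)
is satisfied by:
  {a: True, s: True}
  {a: True, s: False}
  {s: True, a: False}


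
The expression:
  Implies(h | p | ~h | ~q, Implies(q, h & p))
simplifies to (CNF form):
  (h | ~q) & (p | ~q)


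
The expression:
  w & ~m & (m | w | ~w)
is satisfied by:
  {w: True, m: False}


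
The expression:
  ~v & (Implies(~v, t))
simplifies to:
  t & ~v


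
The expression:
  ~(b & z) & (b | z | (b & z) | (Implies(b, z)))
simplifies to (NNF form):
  ~b | ~z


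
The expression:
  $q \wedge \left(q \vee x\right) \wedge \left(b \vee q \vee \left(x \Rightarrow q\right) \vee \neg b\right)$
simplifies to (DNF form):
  $q$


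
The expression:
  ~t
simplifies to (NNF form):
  ~t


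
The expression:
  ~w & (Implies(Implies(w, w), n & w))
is never true.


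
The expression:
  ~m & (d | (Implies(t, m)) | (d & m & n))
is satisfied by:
  {d: True, t: False, m: False}
  {t: False, m: False, d: False}
  {d: True, t: True, m: False}


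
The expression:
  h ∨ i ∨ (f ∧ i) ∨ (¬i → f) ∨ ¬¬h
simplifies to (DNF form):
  f ∨ h ∨ i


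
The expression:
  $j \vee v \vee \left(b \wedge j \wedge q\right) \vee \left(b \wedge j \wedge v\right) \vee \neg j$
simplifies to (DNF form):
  $\text{True}$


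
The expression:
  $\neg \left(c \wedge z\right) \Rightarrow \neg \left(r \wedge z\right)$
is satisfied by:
  {c: True, z: False, r: False}
  {z: False, r: False, c: False}
  {r: True, c: True, z: False}
  {r: True, z: False, c: False}
  {c: True, z: True, r: False}
  {z: True, c: False, r: False}
  {r: True, z: True, c: True}


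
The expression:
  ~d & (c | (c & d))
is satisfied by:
  {c: True, d: False}


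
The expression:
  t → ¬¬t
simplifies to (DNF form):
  True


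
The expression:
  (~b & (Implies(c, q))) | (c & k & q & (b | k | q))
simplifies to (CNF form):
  (c | ~b) & (k | ~b) & (q | ~c)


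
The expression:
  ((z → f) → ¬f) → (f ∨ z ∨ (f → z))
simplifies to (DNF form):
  True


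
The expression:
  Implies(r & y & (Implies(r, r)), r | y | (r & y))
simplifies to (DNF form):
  True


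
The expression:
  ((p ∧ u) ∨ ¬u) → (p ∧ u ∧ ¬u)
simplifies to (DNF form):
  u ∧ ¬p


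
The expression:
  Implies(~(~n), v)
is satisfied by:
  {v: True, n: False}
  {n: False, v: False}
  {n: True, v: True}


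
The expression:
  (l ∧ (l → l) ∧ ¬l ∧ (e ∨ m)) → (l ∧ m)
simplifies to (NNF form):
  True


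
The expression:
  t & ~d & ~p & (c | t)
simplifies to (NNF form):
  t & ~d & ~p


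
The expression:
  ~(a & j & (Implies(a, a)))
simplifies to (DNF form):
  ~a | ~j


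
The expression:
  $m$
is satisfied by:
  {m: True}


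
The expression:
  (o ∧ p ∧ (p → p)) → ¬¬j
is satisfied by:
  {j: True, p: False, o: False}
  {p: False, o: False, j: False}
  {j: True, o: True, p: False}
  {o: True, p: False, j: False}
  {j: True, p: True, o: False}
  {p: True, j: False, o: False}
  {j: True, o: True, p: True}


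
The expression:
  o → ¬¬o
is always true.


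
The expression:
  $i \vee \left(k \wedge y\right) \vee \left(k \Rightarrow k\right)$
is always true.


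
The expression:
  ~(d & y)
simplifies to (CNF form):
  ~d | ~y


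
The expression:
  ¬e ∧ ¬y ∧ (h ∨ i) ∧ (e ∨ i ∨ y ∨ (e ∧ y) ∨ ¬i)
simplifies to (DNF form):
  (h ∧ ¬e ∧ ¬y) ∨ (i ∧ ¬e ∧ ¬y)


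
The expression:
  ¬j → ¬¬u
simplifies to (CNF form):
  j ∨ u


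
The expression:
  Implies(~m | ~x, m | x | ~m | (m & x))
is always true.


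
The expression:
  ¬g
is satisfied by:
  {g: False}


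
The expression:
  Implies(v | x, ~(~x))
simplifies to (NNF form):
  x | ~v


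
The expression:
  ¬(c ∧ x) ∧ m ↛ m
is never true.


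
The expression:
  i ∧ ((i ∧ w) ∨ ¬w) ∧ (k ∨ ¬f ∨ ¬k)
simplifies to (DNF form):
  i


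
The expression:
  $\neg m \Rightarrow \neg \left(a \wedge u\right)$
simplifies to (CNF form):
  $m \vee \neg a \vee \neg u$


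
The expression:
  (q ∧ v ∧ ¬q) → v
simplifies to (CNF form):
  True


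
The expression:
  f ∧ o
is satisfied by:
  {f: True, o: True}


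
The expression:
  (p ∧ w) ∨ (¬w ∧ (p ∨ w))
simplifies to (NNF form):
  p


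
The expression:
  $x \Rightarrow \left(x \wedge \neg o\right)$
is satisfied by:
  {o: False, x: False}
  {x: True, o: False}
  {o: True, x: False}


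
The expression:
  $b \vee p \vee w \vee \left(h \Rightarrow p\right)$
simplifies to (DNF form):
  $b \vee p \vee w \vee \neg h$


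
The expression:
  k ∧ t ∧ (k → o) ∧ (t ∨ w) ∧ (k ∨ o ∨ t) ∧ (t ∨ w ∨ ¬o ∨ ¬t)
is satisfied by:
  {t: True, o: True, k: True}


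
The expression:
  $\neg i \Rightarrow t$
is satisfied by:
  {i: True, t: True}
  {i: True, t: False}
  {t: True, i: False}


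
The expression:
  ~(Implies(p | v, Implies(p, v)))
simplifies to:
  p & ~v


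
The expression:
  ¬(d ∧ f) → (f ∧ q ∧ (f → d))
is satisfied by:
  {d: True, f: True}


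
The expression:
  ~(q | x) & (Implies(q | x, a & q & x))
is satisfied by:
  {q: False, x: False}


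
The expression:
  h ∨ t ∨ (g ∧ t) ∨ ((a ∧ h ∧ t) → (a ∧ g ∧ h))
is always true.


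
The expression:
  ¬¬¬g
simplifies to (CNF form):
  ¬g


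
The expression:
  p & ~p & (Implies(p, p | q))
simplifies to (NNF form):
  False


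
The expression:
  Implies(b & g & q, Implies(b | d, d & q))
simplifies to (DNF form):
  d | ~b | ~g | ~q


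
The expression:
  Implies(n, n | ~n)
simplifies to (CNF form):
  True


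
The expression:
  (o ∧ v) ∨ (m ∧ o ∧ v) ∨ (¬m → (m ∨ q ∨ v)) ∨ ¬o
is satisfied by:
  {m: True, q: True, v: True, o: False}
  {m: True, q: True, o: False, v: False}
  {m: True, v: True, o: False, q: False}
  {m: True, o: False, v: False, q: False}
  {q: True, v: True, o: False, m: False}
  {q: True, o: False, v: False, m: False}
  {v: True, q: False, o: False, m: False}
  {q: False, o: False, v: False, m: False}
  {q: True, m: True, o: True, v: True}
  {q: True, m: True, o: True, v: False}
  {m: True, o: True, v: True, q: False}
  {m: True, o: True, q: False, v: False}
  {v: True, o: True, q: True, m: False}
  {o: True, q: True, m: False, v: False}
  {o: True, v: True, m: False, q: False}


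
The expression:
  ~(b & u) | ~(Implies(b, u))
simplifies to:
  ~b | ~u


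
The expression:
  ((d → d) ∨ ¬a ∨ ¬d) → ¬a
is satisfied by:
  {a: False}


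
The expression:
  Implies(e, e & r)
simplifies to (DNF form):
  r | ~e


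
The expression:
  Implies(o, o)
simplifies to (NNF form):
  True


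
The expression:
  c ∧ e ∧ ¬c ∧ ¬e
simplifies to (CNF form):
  False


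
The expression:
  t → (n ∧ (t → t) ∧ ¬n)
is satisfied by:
  {t: False}


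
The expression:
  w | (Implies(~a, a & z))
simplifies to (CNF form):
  a | w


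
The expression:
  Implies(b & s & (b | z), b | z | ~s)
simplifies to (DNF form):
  True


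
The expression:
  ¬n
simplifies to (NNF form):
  ¬n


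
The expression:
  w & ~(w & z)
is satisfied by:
  {w: True, z: False}


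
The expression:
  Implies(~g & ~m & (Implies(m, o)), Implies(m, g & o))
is always true.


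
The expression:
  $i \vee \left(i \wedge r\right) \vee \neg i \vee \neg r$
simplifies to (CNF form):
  $\text{True}$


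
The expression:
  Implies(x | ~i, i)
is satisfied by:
  {i: True}


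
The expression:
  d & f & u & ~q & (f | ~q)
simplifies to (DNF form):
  d & f & u & ~q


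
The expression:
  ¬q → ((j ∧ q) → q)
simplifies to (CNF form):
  True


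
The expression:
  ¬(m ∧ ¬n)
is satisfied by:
  {n: True, m: False}
  {m: False, n: False}
  {m: True, n: True}


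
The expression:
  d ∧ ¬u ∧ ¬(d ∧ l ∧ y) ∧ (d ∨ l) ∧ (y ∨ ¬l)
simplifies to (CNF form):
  d ∧ ¬l ∧ ¬u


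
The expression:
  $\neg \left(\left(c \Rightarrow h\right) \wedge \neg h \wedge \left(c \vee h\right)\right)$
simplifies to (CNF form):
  $\text{True}$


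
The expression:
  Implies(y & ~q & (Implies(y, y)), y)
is always true.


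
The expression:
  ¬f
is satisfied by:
  {f: False}


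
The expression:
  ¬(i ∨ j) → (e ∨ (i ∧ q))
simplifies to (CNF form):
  e ∨ i ∨ j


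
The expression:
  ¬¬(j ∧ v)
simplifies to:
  j ∧ v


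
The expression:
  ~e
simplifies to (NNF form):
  ~e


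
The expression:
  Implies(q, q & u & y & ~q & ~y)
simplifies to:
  ~q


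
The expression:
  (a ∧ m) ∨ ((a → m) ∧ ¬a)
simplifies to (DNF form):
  m ∨ ¬a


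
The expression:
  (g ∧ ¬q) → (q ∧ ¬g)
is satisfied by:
  {q: True, g: False}
  {g: False, q: False}
  {g: True, q: True}


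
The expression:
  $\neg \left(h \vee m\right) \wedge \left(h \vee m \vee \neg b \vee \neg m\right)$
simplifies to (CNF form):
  $\neg h \wedge \neg m$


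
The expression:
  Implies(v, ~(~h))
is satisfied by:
  {h: True, v: False}
  {v: False, h: False}
  {v: True, h: True}


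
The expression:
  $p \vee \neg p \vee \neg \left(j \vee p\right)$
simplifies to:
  $\text{True}$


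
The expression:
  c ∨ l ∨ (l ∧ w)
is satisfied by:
  {c: True, l: True}
  {c: True, l: False}
  {l: True, c: False}


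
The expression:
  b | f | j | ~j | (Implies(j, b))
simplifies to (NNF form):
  True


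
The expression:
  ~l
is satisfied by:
  {l: False}


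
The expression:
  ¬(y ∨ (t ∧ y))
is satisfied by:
  {y: False}


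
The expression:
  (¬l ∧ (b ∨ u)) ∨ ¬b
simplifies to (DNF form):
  ¬b ∨ ¬l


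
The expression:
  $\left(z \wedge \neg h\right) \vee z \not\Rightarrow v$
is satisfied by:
  {z: True, h: False, v: False}
  {z: True, v: True, h: False}
  {z: True, h: True, v: False}


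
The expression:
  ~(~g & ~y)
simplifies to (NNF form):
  g | y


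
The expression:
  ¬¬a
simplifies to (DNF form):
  a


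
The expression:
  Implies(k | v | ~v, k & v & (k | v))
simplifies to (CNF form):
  k & v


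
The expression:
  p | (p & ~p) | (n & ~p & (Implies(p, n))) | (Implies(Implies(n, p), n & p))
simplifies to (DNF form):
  n | p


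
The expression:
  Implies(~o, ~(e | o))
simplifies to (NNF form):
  o | ~e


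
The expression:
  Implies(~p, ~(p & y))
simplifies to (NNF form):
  True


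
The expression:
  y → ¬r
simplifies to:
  ¬r ∨ ¬y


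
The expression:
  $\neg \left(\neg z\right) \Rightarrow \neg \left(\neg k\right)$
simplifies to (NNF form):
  $k \vee \neg z$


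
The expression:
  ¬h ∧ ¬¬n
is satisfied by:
  {n: True, h: False}


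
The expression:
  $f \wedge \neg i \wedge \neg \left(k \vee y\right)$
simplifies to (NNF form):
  $f \wedge \neg i \wedge \neg k \wedge \neg y$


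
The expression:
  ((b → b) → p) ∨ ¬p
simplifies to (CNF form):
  True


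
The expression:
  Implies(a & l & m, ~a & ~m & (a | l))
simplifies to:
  ~a | ~l | ~m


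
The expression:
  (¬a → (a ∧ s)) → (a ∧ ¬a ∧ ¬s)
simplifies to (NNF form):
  ¬a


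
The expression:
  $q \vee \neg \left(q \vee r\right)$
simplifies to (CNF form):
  $q \vee \neg r$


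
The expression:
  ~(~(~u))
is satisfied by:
  {u: False}


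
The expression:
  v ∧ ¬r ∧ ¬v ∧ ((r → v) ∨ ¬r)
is never true.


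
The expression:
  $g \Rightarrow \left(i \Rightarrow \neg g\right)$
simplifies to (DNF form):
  $\neg g \vee \neg i$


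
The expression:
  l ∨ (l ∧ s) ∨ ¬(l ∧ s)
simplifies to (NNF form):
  True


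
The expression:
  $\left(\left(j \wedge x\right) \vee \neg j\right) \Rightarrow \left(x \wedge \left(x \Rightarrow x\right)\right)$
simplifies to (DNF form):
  $j \vee x$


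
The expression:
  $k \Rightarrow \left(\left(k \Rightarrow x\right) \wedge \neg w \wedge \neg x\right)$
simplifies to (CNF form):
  $\neg k$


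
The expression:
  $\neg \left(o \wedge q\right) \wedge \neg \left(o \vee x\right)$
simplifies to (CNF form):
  $\neg o \wedge \neg x$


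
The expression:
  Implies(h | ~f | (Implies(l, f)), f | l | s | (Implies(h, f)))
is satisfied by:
  {l: True, s: True, f: True, h: False}
  {l: True, s: True, f: False, h: False}
  {l: True, f: True, s: False, h: False}
  {l: True, f: False, s: False, h: False}
  {s: True, f: True, l: False, h: False}
  {s: True, f: False, l: False, h: False}
  {f: True, l: False, s: False, h: False}
  {f: False, l: False, s: False, h: False}
  {h: True, l: True, s: True, f: True}
  {h: True, l: True, s: True, f: False}
  {h: True, l: True, f: True, s: False}
  {h: True, l: True, f: False, s: False}
  {h: True, s: True, f: True, l: False}
  {h: True, s: True, f: False, l: False}
  {h: True, f: True, s: False, l: False}


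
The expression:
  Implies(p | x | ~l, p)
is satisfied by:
  {l: True, p: True, x: False}
  {p: True, x: False, l: False}
  {l: True, p: True, x: True}
  {p: True, x: True, l: False}
  {l: True, x: False, p: False}


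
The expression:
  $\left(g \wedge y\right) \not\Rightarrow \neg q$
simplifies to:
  $g \wedge q \wedge y$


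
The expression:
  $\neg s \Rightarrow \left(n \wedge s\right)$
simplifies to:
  $s$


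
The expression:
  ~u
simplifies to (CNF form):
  ~u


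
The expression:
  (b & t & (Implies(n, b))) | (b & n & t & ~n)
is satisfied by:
  {t: True, b: True}


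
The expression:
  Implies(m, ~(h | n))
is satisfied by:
  {n: False, m: False, h: False}
  {h: True, n: False, m: False}
  {n: True, h: False, m: False}
  {h: True, n: True, m: False}
  {m: True, h: False, n: False}


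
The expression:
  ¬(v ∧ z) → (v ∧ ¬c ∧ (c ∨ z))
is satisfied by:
  {z: True, v: True}


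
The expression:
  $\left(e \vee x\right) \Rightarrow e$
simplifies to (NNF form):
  $e \vee \neg x$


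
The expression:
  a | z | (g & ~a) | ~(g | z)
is always true.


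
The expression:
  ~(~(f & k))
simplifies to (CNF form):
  f & k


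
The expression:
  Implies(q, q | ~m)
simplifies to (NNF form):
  True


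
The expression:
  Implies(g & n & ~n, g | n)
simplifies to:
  True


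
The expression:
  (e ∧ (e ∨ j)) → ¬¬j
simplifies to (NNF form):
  j ∨ ¬e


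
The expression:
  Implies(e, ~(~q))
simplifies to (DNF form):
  q | ~e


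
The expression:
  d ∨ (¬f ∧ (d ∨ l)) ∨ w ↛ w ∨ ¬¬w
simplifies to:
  d ∨ w ∨ (l ∧ ¬f)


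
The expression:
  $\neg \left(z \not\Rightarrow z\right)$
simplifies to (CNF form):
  $\text{True}$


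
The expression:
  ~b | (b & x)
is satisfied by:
  {x: True, b: False}
  {b: False, x: False}
  {b: True, x: True}


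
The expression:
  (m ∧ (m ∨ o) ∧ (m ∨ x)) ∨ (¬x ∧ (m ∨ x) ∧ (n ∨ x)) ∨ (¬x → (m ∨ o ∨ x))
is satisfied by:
  {x: True, o: True, m: True}
  {x: True, o: True, m: False}
  {x: True, m: True, o: False}
  {x: True, m: False, o: False}
  {o: True, m: True, x: False}
  {o: True, m: False, x: False}
  {m: True, o: False, x: False}


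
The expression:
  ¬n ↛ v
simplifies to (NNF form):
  v ∨ ¬n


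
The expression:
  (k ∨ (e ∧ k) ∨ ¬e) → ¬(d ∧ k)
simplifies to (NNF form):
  ¬d ∨ ¬k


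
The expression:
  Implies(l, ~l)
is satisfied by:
  {l: False}


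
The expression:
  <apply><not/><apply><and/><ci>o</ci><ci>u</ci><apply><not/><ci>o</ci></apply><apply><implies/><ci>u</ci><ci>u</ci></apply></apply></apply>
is always true.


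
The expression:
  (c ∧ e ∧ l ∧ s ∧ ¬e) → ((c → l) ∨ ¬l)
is always true.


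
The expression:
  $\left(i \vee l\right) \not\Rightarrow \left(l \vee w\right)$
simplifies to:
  $i \wedge \neg l \wedge \neg w$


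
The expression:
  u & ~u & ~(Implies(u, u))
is never true.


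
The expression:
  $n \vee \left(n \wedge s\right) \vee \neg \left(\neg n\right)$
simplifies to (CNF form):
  $n$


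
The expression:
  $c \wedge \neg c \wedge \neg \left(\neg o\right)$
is never true.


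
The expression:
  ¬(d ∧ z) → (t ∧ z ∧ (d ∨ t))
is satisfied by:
  {d: True, t: True, z: True}
  {d: True, z: True, t: False}
  {t: True, z: True, d: False}


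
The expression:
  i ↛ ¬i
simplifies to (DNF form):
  i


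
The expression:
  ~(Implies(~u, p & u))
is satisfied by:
  {u: False}


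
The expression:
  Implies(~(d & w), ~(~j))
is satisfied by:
  {d: True, j: True, w: True}
  {d: True, j: True, w: False}
  {j: True, w: True, d: False}
  {j: True, w: False, d: False}
  {d: True, w: True, j: False}


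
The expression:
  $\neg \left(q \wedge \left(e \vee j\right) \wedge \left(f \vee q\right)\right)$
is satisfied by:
  {e: False, q: False, j: False}
  {j: True, e: False, q: False}
  {e: True, j: False, q: False}
  {j: True, e: True, q: False}
  {q: True, j: False, e: False}


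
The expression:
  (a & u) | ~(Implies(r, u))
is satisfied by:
  {r: True, a: True, u: False}
  {r: True, a: False, u: False}
  {u: True, r: True, a: True}
  {u: True, a: True, r: False}


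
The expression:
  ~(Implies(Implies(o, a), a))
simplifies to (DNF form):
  ~a & ~o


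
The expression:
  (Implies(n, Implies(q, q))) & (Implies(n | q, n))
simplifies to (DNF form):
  n | ~q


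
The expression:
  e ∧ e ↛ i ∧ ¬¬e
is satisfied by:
  {e: True, i: False}


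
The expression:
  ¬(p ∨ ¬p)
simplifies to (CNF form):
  False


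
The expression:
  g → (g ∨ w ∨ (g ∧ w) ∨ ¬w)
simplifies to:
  True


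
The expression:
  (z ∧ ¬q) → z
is always true.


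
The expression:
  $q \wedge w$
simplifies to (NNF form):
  $q \wedge w$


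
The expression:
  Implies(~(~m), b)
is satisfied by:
  {b: True, m: False}
  {m: False, b: False}
  {m: True, b: True}


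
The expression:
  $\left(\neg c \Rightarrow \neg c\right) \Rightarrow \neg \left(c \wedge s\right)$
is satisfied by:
  {s: False, c: False}
  {c: True, s: False}
  {s: True, c: False}


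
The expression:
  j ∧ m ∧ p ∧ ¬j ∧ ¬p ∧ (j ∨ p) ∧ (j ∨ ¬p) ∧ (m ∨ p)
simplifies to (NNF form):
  False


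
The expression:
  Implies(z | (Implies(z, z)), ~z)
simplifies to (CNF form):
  ~z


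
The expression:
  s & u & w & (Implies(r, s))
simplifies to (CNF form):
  s & u & w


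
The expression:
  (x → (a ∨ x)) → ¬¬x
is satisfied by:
  {x: True}


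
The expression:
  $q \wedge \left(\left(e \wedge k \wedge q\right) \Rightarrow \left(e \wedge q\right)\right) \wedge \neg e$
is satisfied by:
  {q: True, e: False}


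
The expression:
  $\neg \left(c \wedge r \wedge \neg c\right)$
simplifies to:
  $\text{True}$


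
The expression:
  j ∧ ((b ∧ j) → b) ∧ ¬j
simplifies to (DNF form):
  False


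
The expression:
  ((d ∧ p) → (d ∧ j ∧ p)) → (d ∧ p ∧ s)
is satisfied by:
  {s: True, p: True, d: True, j: False}
  {p: True, d: True, s: False, j: False}
  {j: True, s: True, p: True, d: True}


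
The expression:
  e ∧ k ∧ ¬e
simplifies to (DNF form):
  False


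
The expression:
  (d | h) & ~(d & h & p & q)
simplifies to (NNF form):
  (d & ~h) | (h & ~d) | (h & ~p) | (h & ~q)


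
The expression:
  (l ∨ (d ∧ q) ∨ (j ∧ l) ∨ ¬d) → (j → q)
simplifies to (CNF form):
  (d ∨ q ∨ ¬j) ∧ (q ∨ ¬j ∨ ¬l)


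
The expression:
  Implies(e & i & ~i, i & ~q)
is always true.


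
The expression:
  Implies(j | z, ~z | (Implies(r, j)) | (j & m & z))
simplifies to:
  j | ~r | ~z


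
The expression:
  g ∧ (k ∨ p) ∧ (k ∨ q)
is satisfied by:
  {k: True, q: True, p: True, g: True}
  {k: True, q: True, g: True, p: False}
  {k: True, p: True, g: True, q: False}
  {k: True, g: True, p: False, q: False}
  {q: True, p: True, g: True, k: False}


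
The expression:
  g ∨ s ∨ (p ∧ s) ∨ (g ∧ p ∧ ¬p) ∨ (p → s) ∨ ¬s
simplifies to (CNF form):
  True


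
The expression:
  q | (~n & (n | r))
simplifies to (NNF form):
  q | (r & ~n)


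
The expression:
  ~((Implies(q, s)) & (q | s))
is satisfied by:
  {s: False}


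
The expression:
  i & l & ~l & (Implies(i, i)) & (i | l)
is never true.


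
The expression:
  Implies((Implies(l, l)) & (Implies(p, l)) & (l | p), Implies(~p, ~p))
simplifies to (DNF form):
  True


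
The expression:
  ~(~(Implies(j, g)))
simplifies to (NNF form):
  g | ~j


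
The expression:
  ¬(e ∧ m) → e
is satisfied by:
  {e: True}


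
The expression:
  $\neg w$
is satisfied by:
  {w: False}


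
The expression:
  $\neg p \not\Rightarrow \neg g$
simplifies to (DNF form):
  $g \wedge \neg p$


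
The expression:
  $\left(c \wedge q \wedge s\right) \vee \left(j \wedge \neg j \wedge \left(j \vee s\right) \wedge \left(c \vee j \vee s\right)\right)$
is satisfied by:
  {c: True, s: True, q: True}


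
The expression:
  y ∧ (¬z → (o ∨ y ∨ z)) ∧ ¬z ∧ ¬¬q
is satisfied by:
  {y: True, q: True, z: False}


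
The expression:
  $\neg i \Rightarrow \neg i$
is always true.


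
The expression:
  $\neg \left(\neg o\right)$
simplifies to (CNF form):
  $o$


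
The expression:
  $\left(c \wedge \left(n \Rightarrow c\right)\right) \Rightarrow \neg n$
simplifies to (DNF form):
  $\neg c \vee \neg n$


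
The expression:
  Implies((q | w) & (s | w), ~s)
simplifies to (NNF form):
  ~s | (~q & ~w)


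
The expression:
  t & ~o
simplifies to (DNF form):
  t & ~o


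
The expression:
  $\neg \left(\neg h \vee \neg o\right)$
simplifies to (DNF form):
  $h \wedge o$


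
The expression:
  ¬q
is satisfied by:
  {q: False}


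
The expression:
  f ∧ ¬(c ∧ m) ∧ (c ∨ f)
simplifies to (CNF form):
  f ∧ (¬c ∨ ¬m)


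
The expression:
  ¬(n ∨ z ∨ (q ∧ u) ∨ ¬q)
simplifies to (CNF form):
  q ∧ ¬n ∧ ¬u ∧ ¬z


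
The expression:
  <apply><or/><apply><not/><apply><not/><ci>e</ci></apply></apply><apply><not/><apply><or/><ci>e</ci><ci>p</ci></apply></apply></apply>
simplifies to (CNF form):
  <apply><or/><ci>e</ci><apply><not/><ci>p</ci></apply></apply>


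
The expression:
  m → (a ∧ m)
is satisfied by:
  {a: True, m: False}
  {m: False, a: False}
  {m: True, a: True}


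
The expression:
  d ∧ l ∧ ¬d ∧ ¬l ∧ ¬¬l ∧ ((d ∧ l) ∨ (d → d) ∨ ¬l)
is never true.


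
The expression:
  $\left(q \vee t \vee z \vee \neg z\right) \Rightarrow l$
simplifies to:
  $l$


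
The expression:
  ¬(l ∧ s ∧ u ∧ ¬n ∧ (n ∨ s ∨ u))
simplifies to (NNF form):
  n ∨ ¬l ∨ ¬s ∨ ¬u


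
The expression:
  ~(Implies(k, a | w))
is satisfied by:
  {k: True, w: False, a: False}


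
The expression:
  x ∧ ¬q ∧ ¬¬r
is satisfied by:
  {r: True, x: True, q: False}


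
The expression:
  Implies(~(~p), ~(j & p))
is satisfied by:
  {p: False, j: False}
  {j: True, p: False}
  {p: True, j: False}


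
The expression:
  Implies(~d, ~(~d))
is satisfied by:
  {d: True}


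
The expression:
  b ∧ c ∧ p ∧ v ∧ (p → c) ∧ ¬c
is never true.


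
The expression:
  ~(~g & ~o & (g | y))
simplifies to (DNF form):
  g | o | ~y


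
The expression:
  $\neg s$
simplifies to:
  $\neg s$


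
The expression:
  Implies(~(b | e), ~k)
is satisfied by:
  {b: True, e: True, k: False}
  {b: True, k: False, e: False}
  {e: True, k: False, b: False}
  {e: False, k: False, b: False}
  {b: True, e: True, k: True}
  {b: True, k: True, e: False}
  {e: True, k: True, b: False}


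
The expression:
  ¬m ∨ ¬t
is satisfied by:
  {m: False, t: False}
  {t: True, m: False}
  {m: True, t: False}


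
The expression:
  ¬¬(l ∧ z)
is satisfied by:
  {z: True, l: True}


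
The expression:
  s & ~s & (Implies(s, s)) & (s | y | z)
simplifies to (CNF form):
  False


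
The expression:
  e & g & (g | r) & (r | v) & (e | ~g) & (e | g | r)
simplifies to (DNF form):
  (e & g & r) | (e & g & v)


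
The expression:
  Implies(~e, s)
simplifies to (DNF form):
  e | s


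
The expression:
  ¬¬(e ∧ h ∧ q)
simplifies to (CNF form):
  e ∧ h ∧ q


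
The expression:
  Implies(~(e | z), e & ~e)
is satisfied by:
  {z: True, e: True}
  {z: True, e: False}
  {e: True, z: False}


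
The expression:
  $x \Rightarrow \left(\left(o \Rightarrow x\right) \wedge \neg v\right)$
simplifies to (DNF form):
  $\neg v \vee \neg x$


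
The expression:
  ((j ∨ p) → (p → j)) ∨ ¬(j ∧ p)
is always true.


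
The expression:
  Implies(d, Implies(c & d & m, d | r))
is always true.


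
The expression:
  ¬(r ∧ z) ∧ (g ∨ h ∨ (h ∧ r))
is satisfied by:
  {h: True, g: True, z: False, r: False}
  {h: True, g: False, z: False, r: False}
  {g: True, r: False, h: False, z: False}
  {r: True, h: True, g: True, z: False}
  {r: True, h: True, g: False, z: False}
  {r: True, g: True, h: False, z: False}
  {z: True, h: True, g: True, r: False}
  {z: True, h: True, g: False, r: False}
  {z: True, g: True, h: False, r: False}


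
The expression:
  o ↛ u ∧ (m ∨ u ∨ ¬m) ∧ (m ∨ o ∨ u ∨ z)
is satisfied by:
  {o: True, u: False}


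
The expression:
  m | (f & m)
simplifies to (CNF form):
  m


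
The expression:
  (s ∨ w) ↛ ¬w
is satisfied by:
  {w: True}


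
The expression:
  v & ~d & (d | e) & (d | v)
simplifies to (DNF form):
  e & v & ~d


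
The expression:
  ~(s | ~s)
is never true.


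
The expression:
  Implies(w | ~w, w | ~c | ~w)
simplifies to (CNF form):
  True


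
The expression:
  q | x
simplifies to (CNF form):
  q | x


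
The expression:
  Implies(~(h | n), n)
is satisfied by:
  {n: True, h: True}
  {n: True, h: False}
  {h: True, n: False}


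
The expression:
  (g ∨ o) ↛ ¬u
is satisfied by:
  {u: True, o: True, g: True}
  {u: True, o: True, g: False}
  {u: True, g: True, o: False}


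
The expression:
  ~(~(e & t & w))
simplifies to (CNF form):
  e & t & w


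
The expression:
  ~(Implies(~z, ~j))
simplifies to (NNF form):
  j & ~z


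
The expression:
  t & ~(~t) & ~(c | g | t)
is never true.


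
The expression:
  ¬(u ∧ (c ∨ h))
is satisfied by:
  {c: False, u: False, h: False}
  {h: True, c: False, u: False}
  {c: True, h: False, u: False}
  {h: True, c: True, u: False}
  {u: True, h: False, c: False}


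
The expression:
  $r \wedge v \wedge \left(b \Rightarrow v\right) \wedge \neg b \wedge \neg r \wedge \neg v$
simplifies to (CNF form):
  $\text{False}$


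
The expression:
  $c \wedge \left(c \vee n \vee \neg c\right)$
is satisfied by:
  {c: True}


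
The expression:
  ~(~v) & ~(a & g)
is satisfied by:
  {v: True, g: False, a: False}
  {a: True, v: True, g: False}
  {g: True, v: True, a: False}


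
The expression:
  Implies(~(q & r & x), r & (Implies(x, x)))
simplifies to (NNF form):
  r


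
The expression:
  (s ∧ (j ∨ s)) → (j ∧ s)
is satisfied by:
  {j: True, s: False}
  {s: False, j: False}
  {s: True, j: True}


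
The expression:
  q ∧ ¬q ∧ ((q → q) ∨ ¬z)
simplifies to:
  False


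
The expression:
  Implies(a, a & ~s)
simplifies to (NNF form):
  ~a | ~s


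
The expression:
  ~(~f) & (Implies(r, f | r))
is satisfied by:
  {f: True}


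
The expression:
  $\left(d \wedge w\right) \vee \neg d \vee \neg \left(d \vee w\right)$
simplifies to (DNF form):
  $w \vee \neg d$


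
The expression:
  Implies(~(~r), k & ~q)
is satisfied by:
  {k: True, q: False, r: False}
  {q: False, r: False, k: False}
  {k: True, q: True, r: False}
  {q: True, k: False, r: False}
  {r: True, k: True, q: False}


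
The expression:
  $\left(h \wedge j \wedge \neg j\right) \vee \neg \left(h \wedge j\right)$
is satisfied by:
  {h: False, j: False}
  {j: True, h: False}
  {h: True, j: False}


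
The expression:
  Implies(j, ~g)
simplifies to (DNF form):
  ~g | ~j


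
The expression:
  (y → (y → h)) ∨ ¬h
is always true.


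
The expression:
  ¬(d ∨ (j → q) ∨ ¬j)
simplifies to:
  j ∧ ¬d ∧ ¬q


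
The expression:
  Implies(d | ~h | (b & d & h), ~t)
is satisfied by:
  {h: True, d: False, t: False}
  {d: False, t: False, h: False}
  {h: True, d: True, t: False}
  {d: True, h: False, t: False}
  {t: True, h: True, d: False}


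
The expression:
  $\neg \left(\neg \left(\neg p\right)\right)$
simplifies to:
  $\neg p$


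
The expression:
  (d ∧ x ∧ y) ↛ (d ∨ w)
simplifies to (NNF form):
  False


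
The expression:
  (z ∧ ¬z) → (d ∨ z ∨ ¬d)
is always true.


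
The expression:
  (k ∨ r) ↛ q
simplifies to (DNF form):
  (k ∧ ¬q) ∨ (r ∧ ¬q)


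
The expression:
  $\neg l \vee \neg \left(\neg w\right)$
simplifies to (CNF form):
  $w \vee \neg l$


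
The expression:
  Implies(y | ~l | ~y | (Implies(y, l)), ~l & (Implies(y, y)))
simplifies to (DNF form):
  ~l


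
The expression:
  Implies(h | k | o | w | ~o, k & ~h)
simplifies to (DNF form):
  k & ~h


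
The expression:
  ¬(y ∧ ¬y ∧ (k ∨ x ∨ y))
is always true.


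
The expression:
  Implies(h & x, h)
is always true.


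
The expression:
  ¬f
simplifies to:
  ¬f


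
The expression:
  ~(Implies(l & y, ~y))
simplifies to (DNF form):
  l & y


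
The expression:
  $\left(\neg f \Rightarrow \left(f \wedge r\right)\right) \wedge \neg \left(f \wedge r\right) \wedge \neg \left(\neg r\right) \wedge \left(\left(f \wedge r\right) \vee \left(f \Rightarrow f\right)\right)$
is never true.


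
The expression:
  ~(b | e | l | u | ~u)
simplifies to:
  False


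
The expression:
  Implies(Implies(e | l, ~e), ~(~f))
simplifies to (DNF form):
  e | f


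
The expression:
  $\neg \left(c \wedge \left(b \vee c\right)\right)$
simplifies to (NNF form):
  $\neg c$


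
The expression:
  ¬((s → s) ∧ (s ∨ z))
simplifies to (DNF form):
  ¬s ∧ ¬z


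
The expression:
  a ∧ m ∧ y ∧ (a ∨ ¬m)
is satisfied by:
  {a: True, m: True, y: True}


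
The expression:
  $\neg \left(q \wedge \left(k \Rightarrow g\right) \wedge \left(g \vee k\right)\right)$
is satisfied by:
  {g: False, q: False}
  {q: True, g: False}
  {g: True, q: False}


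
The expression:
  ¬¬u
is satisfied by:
  {u: True}


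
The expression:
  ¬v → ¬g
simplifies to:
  v ∨ ¬g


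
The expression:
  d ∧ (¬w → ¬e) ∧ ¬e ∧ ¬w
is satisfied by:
  {d: True, e: False, w: False}


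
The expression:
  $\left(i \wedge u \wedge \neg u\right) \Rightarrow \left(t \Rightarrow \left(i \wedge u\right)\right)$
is always true.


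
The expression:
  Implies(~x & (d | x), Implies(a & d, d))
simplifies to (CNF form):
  True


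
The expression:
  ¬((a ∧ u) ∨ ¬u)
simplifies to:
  u ∧ ¬a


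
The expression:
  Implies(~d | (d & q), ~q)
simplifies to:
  ~q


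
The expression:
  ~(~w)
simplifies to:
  w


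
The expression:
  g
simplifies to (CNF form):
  g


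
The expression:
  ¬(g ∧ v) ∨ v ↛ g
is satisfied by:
  {g: False, v: False}
  {v: True, g: False}
  {g: True, v: False}


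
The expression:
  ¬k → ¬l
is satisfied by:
  {k: True, l: False}
  {l: False, k: False}
  {l: True, k: True}


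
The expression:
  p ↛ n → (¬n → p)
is always true.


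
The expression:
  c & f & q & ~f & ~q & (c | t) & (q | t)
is never true.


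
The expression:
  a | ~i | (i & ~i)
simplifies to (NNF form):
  a | ~i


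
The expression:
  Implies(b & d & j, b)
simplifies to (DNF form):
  True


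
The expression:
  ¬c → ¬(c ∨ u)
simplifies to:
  c ∨ ¬u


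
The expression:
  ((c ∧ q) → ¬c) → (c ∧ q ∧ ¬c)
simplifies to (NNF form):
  c ∧ q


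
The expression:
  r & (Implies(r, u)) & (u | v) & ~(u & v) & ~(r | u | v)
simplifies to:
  False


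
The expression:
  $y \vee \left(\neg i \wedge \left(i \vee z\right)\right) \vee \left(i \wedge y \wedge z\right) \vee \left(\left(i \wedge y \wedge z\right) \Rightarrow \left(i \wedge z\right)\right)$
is always true.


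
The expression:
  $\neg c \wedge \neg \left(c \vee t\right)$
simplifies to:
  $\neg c \wedge \neg t$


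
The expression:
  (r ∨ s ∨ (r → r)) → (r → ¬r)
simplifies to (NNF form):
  ¬r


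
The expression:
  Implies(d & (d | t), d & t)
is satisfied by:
  {t: True, d: False}
  {d: False, t: False}
  {d: True, t: True}


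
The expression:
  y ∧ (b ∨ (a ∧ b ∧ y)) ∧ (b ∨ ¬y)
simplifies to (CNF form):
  b ∧ y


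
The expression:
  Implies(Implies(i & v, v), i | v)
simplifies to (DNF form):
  i | v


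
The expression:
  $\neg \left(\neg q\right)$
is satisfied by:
  {q: True}


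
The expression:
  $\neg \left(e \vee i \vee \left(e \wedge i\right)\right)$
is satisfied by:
  {i: False, e: False}


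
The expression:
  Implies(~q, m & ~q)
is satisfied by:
  {q: True, m: True}
  {q: True, m: False}
  {m: True, q: False}


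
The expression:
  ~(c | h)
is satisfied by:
  {h: False, c: False}


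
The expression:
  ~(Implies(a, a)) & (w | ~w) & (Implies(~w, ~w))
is never true.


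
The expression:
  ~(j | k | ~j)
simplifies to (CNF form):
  False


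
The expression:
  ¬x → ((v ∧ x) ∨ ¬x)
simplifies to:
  True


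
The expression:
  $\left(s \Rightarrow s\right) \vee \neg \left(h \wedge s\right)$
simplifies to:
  $\text{True}$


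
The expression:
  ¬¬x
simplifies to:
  x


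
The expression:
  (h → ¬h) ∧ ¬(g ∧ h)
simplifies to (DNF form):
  ¬h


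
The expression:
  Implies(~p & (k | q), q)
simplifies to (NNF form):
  p | q | ~k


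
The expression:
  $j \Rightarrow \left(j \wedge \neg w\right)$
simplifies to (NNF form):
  $\neg j \vee \neg w$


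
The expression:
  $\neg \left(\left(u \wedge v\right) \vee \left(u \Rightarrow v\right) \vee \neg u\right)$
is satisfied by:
  {u: True, v: False}


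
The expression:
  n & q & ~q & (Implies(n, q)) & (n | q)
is never true.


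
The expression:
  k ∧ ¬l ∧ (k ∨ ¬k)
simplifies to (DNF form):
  k ∧ ¬l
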